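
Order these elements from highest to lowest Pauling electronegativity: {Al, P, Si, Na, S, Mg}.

S > P > Si > Al > Mg > Na

Na is in period 3, group 1; Mg is in period 3, group 2; Al is in period 3, group 13; Si is in period 3, group 14; P is in period 3, group 15; S is in period 3, group 16.
Smaller atoms with higher effective nuclear charge are more electronegative.
All lie in period 3, so electronegativity increases left to right.
So from highest to lowest: S > P > Si > Al > Mg > Na.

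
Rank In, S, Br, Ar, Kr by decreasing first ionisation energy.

Ar > Kr > Br > S > In

S is in period 3, group 16; Ar is in period 3, group 18; Br is in period 4, group 17; Kr is in period 4, group 18; In is in period 5, group 13.
Removing the outermost electron gets harder across a period and easier down a group.
Here both period and group differ, so the two effects have to be weighed against each other.
S > In: both effects reinforce here, so S is clearly the higher of the two.
Br > S: the two effects oppose for this pair; the across-period effect wins (1140 vs 1000 kJ/mol).
Kr > Br: both are in period 4; the period trend gives Kr the larger value.
Ar > Kr: they share group 18; the group trend gives Ar the larger value.
Tabulated first ionization energy (kJ/mol): S 1000, Ar 1521, Br 1140, Kr 1351, In 558.
So from highest to lowest: Ar > Kr > Br > S > In.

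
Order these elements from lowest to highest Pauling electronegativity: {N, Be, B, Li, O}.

Li < Be < B < N < O

Electronegativity increases across a period and decreases down a group, tracking effective nuclear charge and atomic size.
All lie in period 2, so electronegativity increases left to right.
So from lowest to highest: Li < Be < B < N < O.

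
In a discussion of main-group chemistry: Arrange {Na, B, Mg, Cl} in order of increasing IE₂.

Mg < Cl < B < Na

The second ionization energy removes an electron from the +1 ion. For each element: Na⁺ is the bare [Ne] core; B⁺ still has 2 valence electrons; Mg⁺ still has 1 valence electron; Cl⁺ still has 6 valence electrons.
Core electrons are held far more tightly than valence electrons, so Na tops the IE_2 order.
Valence configurations: B⁺ [He]2s², Mg⁺ [Ne]3s¹, Cl⁺ [Ne]3s²3p⁴.
Approximate IE_2 values (kJ/mol): Na 4562, B 2427, Mg 1451, Cl 2298.
Putting it together, IE_2: Mg < Cl < B < Na.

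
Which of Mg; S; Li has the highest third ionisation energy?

IE_3 is the cost of taking one more electron from the +2 cation: Mg²⁺ is the bare [Ne] core; S²⁺ still has 4 valence electrons; Li²⁺ is already 1 electron into the core.
Pulling an electron out of a noble-gas core costs far more than removing a remaining valence electron, so Mg and Li sit at the high end of IE_3.
Approximate IE_3 values (kJ/mol): Mg 7733, S 3357, Li 11815.
Hence IE_3: S < Mg < Li.

Li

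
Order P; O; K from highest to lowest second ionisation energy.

O > K > P

The second ionization energy removes an electron from the +1 ion. For each element: P⁺ still has 4 valence electrons; O⁺ still has 5 valence electrons; K⁺ is the bare [Ar] core.
Usually core removal costs more than valence removal, but here the competition is close: a tightly held n=2 valence electron can cost more to remove than an n=3 core electron, so the actual values have to decide it.
Valence configurations: P⁺ [Ne]3s²3p², O⁺ [He]2s²2p³.
Tabulated IE_2 (kJ/mol): P 1907, O 3388, K 3052.
So the second ionization energies run P < K < O.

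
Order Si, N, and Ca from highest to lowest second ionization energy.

IE_2 is the cost of taking one more electron from the +1 cation: Si⁺ still has 3 valence electrons; N⁺ still has 4 valence electrons; Ca⁺ still has 1 valence electron.
All are still removing valence electrons, so compare the +1 ions as you would atoms: IE_2 generally rises across a period (higher Z_eff) and falls down a group (larger shell), subject to the usual subshell exceptions.
Valence configurations: Si⁺ [Ne]3s²3p¹, N⁺ [He]2s²2p², Ca⁺ [Ar]4s¹.
Tabulated IE_2 (kJ/mol): Si 1577, N 2856, Ca 1145.
Putting it together, IE_2: Ca < Si < N.

N > Si > Ca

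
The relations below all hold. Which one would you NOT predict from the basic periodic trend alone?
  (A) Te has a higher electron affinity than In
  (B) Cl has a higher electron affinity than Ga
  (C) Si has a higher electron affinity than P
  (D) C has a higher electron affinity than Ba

The general trend: electron affinity increases across a period and decreases down a group.
(A) Te (period 5, group 16) vs In (period 5, group 13): the stated order agrees with the simple trend.
(B) Cl (period 3, group 17) vs Ga (period 4, group 13): the stated order agrees with the simple trend.
(C) Si (period 3, group 14) vs P (period 3, group 15): the stated order contradicts the simple trend.
(D) C (period 2, group 14) vs Ba (period 6, group 2): the stated order agrees with the simple trend.
The exception is (C): adding an electron to P's half-filled 3p³ is unfavourable, so Si (3p²) has the more exothermic EA.

(C)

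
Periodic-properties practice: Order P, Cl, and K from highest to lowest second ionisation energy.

The second ionization energy removes an electron from the +1 ion. For each element: P⁺ still has 4 valence electrons; Cl⁺ still has 6 valence electrons; K⁺ is the bare [Ar] core.
Breaking into a closed-shell core is much more expensive than removing a leftover valence electron — K has the largest IE_2 here.
Valence configurations: P⁺ [Ne]3s²3p², Cl⁺ [Ne]3s²3p⁴.
Approximate IE_2 values (kJ/mol): P 1907, Cl 2298, K 3052.
Putting it together, IE_2: P < Cl < K.

K > Cl > P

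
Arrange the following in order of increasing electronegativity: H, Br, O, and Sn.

H is in period 1, group 1; O is in period 2, group 16; Br is in period 4, group 17; Sn is in period 5, group 14.
Smaller atoms with higher effective nuclear charge are more electronegative.
Neither a single period nor a single group — weigh both effects.
H > Sn: the two effects oppose for this pair; the down-group effect wins (2.20 vs 1.96).
Br > H: the two effects oppose for this pair; the across-period effect wins (2.96 vs 2.20).
O > Br: period and group pull opposite ways; the down-group shift dominates (3.44 vs 2.96).
Tabulated electronegativity (Pauling): H 2.20, O 3.44, Br 2.96, Sn 1.96.
So from lowest to highest: Sn < H < Br < O.

Sn, H, Br, O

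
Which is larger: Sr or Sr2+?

Sr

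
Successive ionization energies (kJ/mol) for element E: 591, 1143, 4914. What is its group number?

Look for the largest jump between consecutive ionization energies: IE3/IE2 ≈ 4.3, far larger than any earlier ratio.
That jump marks the point where a core electron is being removed. So the atom has 2 valence electrons.
A main-group element with 2 valence electrons is in group 2.

Group 2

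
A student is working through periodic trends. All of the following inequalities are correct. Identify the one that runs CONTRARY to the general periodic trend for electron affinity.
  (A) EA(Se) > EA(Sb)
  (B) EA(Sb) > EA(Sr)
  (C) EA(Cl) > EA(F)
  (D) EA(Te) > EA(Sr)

(C)

The general trend: electron affinity increases across a period and decreases down a group.
(A) Se (period 4, group 16) vs Sb (period 5, group 15): the stated order agrees with the simple trend.
(B) Sb (period 5, group 15) vs Sr (period 5, group 2): the stated order agrees with the simple trend.
(C) Cl (period 3, group 17) vs F (period 2, group 17): the stated order contradicts the simple trend.
(D) Te (period 5, group 16) vs Sr (period 5, group 2): the stated order agrees with the simple trend.
The exception is (C): F's small 2p subshell makes the incoming electron feel strong e⁻–e⁻ repulsion, so Cl actually releases more energy on gaining an electron.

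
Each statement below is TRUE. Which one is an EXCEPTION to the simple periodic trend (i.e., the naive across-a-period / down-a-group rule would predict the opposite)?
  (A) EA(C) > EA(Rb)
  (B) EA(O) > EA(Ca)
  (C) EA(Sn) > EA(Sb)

(C)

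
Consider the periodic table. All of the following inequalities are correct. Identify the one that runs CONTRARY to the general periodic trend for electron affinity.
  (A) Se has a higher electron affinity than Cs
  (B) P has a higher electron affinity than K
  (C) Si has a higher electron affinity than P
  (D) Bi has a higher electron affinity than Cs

(C)

The general trend: electron affinity increases across a period and decreases down a group.
(A) Se (period 4, group 16) vs Cs (period 6, group 1): the stated order agrees with the simple trend.
(B) P (period 3, group 15) vs K (period 4, group 1): the stated order agrees with the simple trend.
(C) Si (period 3, group 14) vs P (period 3, group 15): the stated order contradicts the simple trend.
(D) Bi (period 6, group 15) vs Cs (period 6, group 1): the stated order agrees with the simple trend.
The exception is (C): adding an electron to P's half-filled 3p³ is unfavourable, so Si (3p²) has the more exothermic EA.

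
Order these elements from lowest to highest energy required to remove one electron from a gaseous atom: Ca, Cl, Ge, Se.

Across a period the outer electron is held more tightly (higher IE₁); down a group it sits in a higher shell, more shielded, and comes off more easily.
Neither a single period nor a single group — weigh both effects.
Ge > Ca: both are in period 4; the period trend gives Ge the larger value.
Se > Ge: both are in period 4; the period trend gives Se the larger value.
Cl > Se: both effects reinforce here, so Cl is clearly the higher of the two.
For reference (kJ/mol): Cl 1251, Ca 590, Ge 762, Se 941.
So from lowest to highest: Ca < Ge < Se < Cl.

Ca, Ge, Se, Cl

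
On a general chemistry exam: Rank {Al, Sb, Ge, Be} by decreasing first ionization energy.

Be > Sb > Ge > Al

Be is in period 2, group 2; Al is in period 3, group 13; Ge is in period 4, group 14; Sb is in period 5, group 15.
First ionization energy rises across a period (greater Z_eff holds electrons more tightly) and falls down a group (valence electrons are farther from the nucleus).
A diagonal step moves right (one effect) and down (the opposite effect) at once.
Ge > Al: period and group pull opposite ways; the across-period shift dominates (762 vs 578 kJ/mol).
Sb > Ge: the two effects oppose for this pair; the across-period effect wins (831 vs 762 kJ/mol).
Be > Sb: the two effects oppose for this pair; the down-group effect wins (900 vs 831 kJ/mol).
For reference (kJ/mol): Be 900, Al 578, Ge 762, Sb 831.
So from highest to lowest: Be > Sb > Ge > Al.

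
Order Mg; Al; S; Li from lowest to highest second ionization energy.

Mg, Al, S, Li

After 1 electron has been removed, what remains? Mg⁺ still has 1 valence electron; Al⁺ still has 2 valence electrons; S⁺ still has 5 valence electrons; Li⁺ is the bare [He] core.
Core electrons are held far more tightly than valence electrons, so Li tops the IE_2 order.
Valence configurations: Mg⁺ [Ne]3s¹, Al⁺ [Ne]3s², S⁺ [Ne]3s²3p³.
Tabulated IE_2 (kJ/mol): Mg 1451, Al 1817, S 2252, Li 7298.
Putting it together, IE_2: Mg < Al < S < Li.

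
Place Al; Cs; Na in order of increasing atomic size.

Al, Na, Cs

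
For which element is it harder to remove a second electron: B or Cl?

After 1 electron has been removed, what remains? B⁺ still has 2 valence electrons; Cl⁺ still has 6 valence electrons.
All are still removing valence electrons, so compare the +1 ions as you would atoms: IE_2 generally rises across a period (higher Z_eff) and falls down a group (larger shell), subject to the usual subshell exceptions.
Valence configurations: B⁺ [He]2s², Cl⁺ [Ne]3s²3p⁴.
The numbers (kJ/mol): B 2427, Cl 2298.
So the second ionization energies run Cl < B.

B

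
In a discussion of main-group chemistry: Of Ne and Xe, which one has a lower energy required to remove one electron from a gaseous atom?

Xe

First ionization energy rises across a period (greater Z_eff holds electrons more tightly) and falls down a group (valence electrons are farther from the nucleus).
All are in group 18, so first ionization energy increases up the group.
So Xe has the lower energy required to remove one electron from a gaseous atom (Xe < Ne).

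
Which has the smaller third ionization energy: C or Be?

C

The third ionization energy removes an electron from the +2 ion. For each element: C²⁺ still has 2 valence electrons; Be²⁺ is the bare [He] core.
Breaking into a closed-shell core is much more expensive than removing a leftover valence electron — Be has the largest IE_3 here.
Approximate IE_3 values (kJ/mol): C 4620, Be 14849.
Putting it together, IE_3: C < Be.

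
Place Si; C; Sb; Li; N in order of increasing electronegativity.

Li < Si < Sb < C < N

Li is in period 2, group 1; C is in period 2, group 14; N is in period 2, group 15; Si is in period 3, group 14; Sb is in period 5, group 15.
Electronegativity increases across a period and decreases down a group, tracking effective nuclear charge and atomic size.
Here both period and group differ, so the two effects have to be weighed against each other.
Si > Li: period and group pull opposite ways; the across-period shift dominates (1.90 vs 0.98).
Sb > Si: the two effects oppose for this pair; the across-period effect wins (2.05 vs 1.90).
C > Sb: period and group pull opposite ways; the down-group shift dominates (2.55 vs 2.05).
N > C: both are in period 2; the period trend gives N the larger value.
Tabulated electronegativity (Pauling): Li 0.98, C 2.55, N 3.04, Si 1.90, Sb 2.05.
So from lowest to highest: Li < Si < Sb < C < N.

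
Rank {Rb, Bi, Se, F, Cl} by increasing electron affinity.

Rb < Bi < Se < F < Cl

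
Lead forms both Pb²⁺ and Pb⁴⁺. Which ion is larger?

Pb²⁺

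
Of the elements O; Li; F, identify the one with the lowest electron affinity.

Li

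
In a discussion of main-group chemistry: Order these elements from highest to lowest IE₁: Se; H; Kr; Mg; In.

Kr > H > Se > Mg > In

H is in period 1, group 1; Mg is in period 3, group 2; Se is in period 4, group 16; Kr is in period 4, group 18; In is in period 5, group 13.
IE₁ increases left→right with effective nuclear charge and decreases top→bottom as the valence shell moves farther out.
Here both period and group differ, so the two effects have to be weighed against each other.
Mg > In: period and group pull opposite ways; the down-group shift dominates (738 vs 558 kJ/mol).
Se > Mg: period and group pull opposite ways; the across-period shift dominates (941 vs 738 kJ/mol).
H > Se: period and group pull opposite ways; the down-group shift dominates (1312 vs 941 kJ/mol).
Kr > H: the two effects oppose for this pair; the across-period effect wins (1351 vs 1312 kJ/mol).
For reference (kJ/mol): H 1312, Mg 738, Se 941, Kr 1351, In 558.
So from highest to lowest: Kr > H > Se > Mg > In.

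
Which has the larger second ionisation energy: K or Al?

IE_2 is the cost of taking one more electron from the +1 cation: K⁺ is the bare [Ar] core; Al⁺ still has 2 valence electrons.
Breaking into a closed-shell core is much more expensive than removing a leftover valence electron — K has the largest IE_2 here.
Approximate IE_2 values (kJ/mol): K 3052, Al 1817.
Putting it together, IE_2: Al < K.

K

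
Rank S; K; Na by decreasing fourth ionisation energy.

Na > K > S

IE_4 is the cost of taking one more electron from the +3 cation: S³⁺ still has 3 valence electrons; K³⁺ is already 2 electrons into the core; Na³⁺ is already 2 electrons into the core.
Core electrons are held far more tightly than valence electrons, so K and Na top the IE_4 order.
Tabulated IE_4 (kJ/mol): S 4556, K 5877, Na 9543.
So the fourth ionization energies run S < K < Na.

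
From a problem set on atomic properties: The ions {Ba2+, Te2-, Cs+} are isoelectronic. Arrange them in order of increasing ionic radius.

Ba2+ < Cs+ < Te2-

All of these have 54 electrons, so size is governed by nuclear charge alone: the more protons, the stronger the pull on the same electron cloud, and the smaller the ion.
Nuclear charges: Ba2+ (Z=56), Cs+ (Z=55), Te2- (Z=52).
Smallest to largest: Ba2+ < Cs+ < Te2-.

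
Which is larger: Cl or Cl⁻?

Forming Cl⁻ adds 1 electron to Cl. More electron–electron repulsion in the same shell, with unchanged nuclear charge, lets the cloud expand.
An anion is larger than its parent atom: Cl⁻ > Cl.

Cl⁻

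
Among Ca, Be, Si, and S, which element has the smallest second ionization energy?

Ca

Consider each +1 ion: Ca⁺ still has 1 valence electron; Be⁺ still has 1 valence electron; Si⁺ still has 3 valence electrons; S⁺ still has 5 valence electrons.
All are still removing valence electrons, so compare the +1 ions as you would atoms: IE_2 generally rises across a period (higher Z_eff) and falls down a group (larger shell), subject to the usual subshell exceptions.
Valence configurations: Ca⁺ [Ar]4s¹, Be⁺ [He]2s¹, Si⁺ [Ne]3s²3p¹, S⁺ [Ne]3s²3p³.
The numbers (kJ/mol): Ca 1145, Be 1757, Si 1577, S 2252.
Overall IE_2 order: Ca < Si < Be < S.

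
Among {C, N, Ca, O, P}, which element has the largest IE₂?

O

IE_2 is the cost of taking one more electron from the +1 cation: C⁺ still has 3 valence electrons; N⁺ still has 4 valence electrons; Ca⁺ still has 1 valence electron; O⁺ still has 5 valence electrons; P⁺ still has 4 valence electrons.
All are still removing valence electrons, so compare the +1 ions as you would atoms: IE_2 generally rises across a period (higher Z_eff) and falls down a group (larger shell), subject to the usual subshell exceptions.
Valence configurations: C⁺ [He]2s²2p¹, N⁺ [He]2s²2p², Ca⁺ [Ar]4s¹, O⁺ [He]2s²2p³, P⁺ [Ne]3s²3p².
Approximate IE_2 values (kJ/mol): C 2353, N 2856, Ca 1145, O 3388, P 1907.
Hence IE_2: Ca < P < C < N < O.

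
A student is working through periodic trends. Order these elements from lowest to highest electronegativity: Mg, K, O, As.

K < Mg < As < O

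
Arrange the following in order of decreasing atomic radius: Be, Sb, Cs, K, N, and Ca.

Cs, K, Ca, Sb, Be, N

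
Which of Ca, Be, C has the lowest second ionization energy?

After 1 electron has been removed, what remains? Ca⁺ still has 1 valence electron; Be⁺ still has 1 valence electron; C⁺ still has 3 valence electrons.
All are still removing valence electrons, so compare the +1 ions as you would atoms: IE_2 generally rises across a period (higher Z_eff) and falls down a group (larger shell), subject to the usual subshell exceptions.
Valence configurations: Ca⁺ [Ar]4s¹, Be⁺ [He]2s¹, C⁺ [He]2s²2p¹.
Tabulated IE_2 (kJ/mol): Ca 1145, Be 1757, C 2353.
So the second ionization energies run Ca < Be < C.

Ca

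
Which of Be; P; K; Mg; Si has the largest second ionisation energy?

K

Consider each +1 ion: Be⁺ still has 1 valence electron; P⁺ still has 4 valence electrons; K⁺ is the bare [Ar] core; Mg⁺ still has 1 valence electron; Si⁺ still has 3 valence electrons.
Breaking into a closed-shell core is much more expensive than removing a leftover valence electron — K has the largest IE_2 here.
Valence configurations: Be⁺ [He]2s¹, P⁺ [Ne]3s²3p², Mg⁺ [Ne]3s¹, Si⁺ [Ne]3s²3p¹.
The numbers (kJ/mol): Be 1757, P 1907, K 3052, Mg 1451, Si 1577.
Putting it together, IE_2: Mg < Si < Be < P < K.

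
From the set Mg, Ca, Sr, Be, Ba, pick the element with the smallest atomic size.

Be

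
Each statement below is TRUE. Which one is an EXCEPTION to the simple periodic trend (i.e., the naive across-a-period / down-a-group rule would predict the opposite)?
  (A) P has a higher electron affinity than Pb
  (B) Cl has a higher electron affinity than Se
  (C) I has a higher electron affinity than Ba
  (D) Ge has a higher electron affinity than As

(D)

The general trend: electron affinity increases across a period and decreases down a group.
(A) P (period 3, group 15) vs Pb (period 6, group 14): the stated order agrees with the simple trend.
(B) Cl (period 3, group 17) vs Se (period 4, group 16): the stated order agrees with the simple trend.
(C) I (period 5, group 17) vs Ba (period 6, group 2): the stated order agrees with the simple trend.
(D) Ge (period 4, group 14) vs As (period 4, group 15): the stated order contradicts the simple trend.
The exception is (D): adding an electron to As's half-filled 4p³ is unfavourable, so Ge (4p²) has the more exothermic EA.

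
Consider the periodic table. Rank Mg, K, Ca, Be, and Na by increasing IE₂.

The second ionization energy removes an electron from the +1 ion. For each element: Mg⁺ still has 1 valence electron; K⁺ is the bare [Ar] core; Ca⁺ still has 1 valence electron; Be⁺ still has 1 valence electron; Na⁺ is the bare [Ne] core.
Pulling an electron out of a noble-gas core costs far more than removing a remaining valence electron, so K and Na sit at the high end of IE_2.
Valence configurations: Mg⁺ [Ne]3s¹, Ca⁺ [Ar]4s¹, Be⁺ [He]2s¹.
Approximate IE_2 values (kJ/mol): Mg 1451, K 3052, Ca 1145, Be 1757, Na 4562.
So the second ionization energies run Ca < Mg < Be < K < Na.

Ca < Mg < Be < K < Na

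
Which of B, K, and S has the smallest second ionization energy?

After 1 electron has been removed, what remains? B⁺ still has 2 valence electrons; K⁺ is the bare [Ar] core; S⁺ still has 5 valence electrons.
Pulling an electron out of a noble-gas core costs far more than removing a remaining valence electron, so K sits at the high end of IE_2.
Valence configurations: B⁺ [He]2s², S⁺ [Ne]3s²3p³.
Approximate IE_2 values (kJ/mol): B 2427, K 3052, S 2252.
Overall IE_2 order: S < B < K.

S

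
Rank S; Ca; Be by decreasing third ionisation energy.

After 2 electrons have been removed, what remains? S²⁺ still has 4 valence electrons; Ca²⁺ is the bare [Ar] core; Be²⁺ is the bare [He] core.
Breaking into a closed-shell core is much more expensive than removing a leftover valence electron — Ca and Be have the largest IE_3 here.
Approximate IE_3 values (kJ/mol): S 3357, Ca 4912, Be 14849.
Hence IE_3: S < Ca < Be.

Be > Ca > S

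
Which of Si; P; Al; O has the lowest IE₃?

Al

After 2 electrons have been removed, what remains? Si²⁺ still has 2 valence electrons; P²⁺ still has 3 valence electrons; Al²⁺ still has 1 valence electron; O²⁺ still has 4 valence electrons.
All are still removing valence electrons, so compare the +2 ions as you would atoms: IE_3 generally rises across a period (higher Z_eff) and falls down a group (larger shell), subject to the usual subshell exceptions.
Valence configurations: Si²⁺ [Ne]3s², P²⁺ [Ne]3s²3p¹, Al²⁺ [Ne]3s¹, O²⁺ [He]2s²2p².
P²⁺ loses a lone 3p electron whereas Si²⁺ must break into a filled 3s² pair, so IE_3(Si) > IE_3(P) even though P has the higher nuclear charge.
The numbers (kJ/mol): Si 3232, P 2914, Al 2745, O 5300.
Putting it together, IE_3: Al < P < Si < O.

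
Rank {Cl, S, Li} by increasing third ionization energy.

The third ionization energy removes an electron from the +2 ion. For each element: Cl²⁺ still has 5 valence electrons; S²⁺ still has 4 valence electrons; Li²⁺ is already 1 electron into the core.
Core electrons are held far more tightly than valence electrons, so Li tops the IE_3 order.
Valence configurations: Cl²⁺ [Ne]3s²3p³, S²⁺ [Ne]3s²3p².
The numbers (kJ/mol): Cl 3822, S 3357, Li 11815.
Overall IE_3 order: S < Cl < Li.

S, Cl, Li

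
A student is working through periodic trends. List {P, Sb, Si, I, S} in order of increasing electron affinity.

P, Sb, Si, S, I

Si is in period 3, group 14; P is in period 3, group 15; S is in period 3, group 16; Sb is in period 5, group 15; I is in period 5, group 17.
Adding an electron releases more energy for atoms nearer the top right (short of the noble gases).
These span different periods and groups, so the two trends combine.
Sb > P: this pair runs against the simple trend — see the exception note.
Si > Sb: period and group pull opposite ways; the down-group shift dominates (134 vs 103 kJ/mol).
S > Si: S lies to the right of Si in period 3, so the across-period effect alone puts S higher.
I > S: period and group pull opposite ways; the across-period shift dominates (295 vs 200 kJ/mol).
Note the exception: Sb has a higher electron affinity than P, contrary to the simple trend — both are half-filled np³, but the pairing/repulsion penalty for the added electron shrinks as the p orbitals become larger and more diffuse down the group, and for Sb that outweighs the weaker nuclear attraction.
Note the exception: Si has a higher electron affinity than P, contrary to the simple trend — adding an electron to P's half-filled 3p³ is unfavourable, so Si (3p²) has the more exothermic EA.
Tabulated electron affinity (kJ/mol): Si 134, P 72, S 200, Sb 103, I 295.
So from lowest to highest: P < Sb < Si < S < I.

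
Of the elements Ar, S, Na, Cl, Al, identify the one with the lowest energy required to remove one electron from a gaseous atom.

Na

First ionization energy rises across a period (greater Z_eff holds electrons more tightly) and falls down a group (valence electrons are farther from the nucleus).
All lie in period 3, so first ionization energy increases left to right.
The lowest energy required to remove one electron from a gaseous atom among these belongs to Na.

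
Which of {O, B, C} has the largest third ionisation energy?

O

After 2 electrons have been removed, what remains? O²⁺ still has 4 valence electrons; B²⁺ still has 1 valence electron; C²⁺ still has 2 valence electrons.
All are still removing valence electrons, so compare the +2 ions as you would atoms: IE_3 generally rises across a period (higher Z_eff) and falls down a group (larger shell), subject to the usual subshell exceptions.
Valence configurations: O²⁺ [He]2s²2p², B²⁺ [He]2s¹, C²⁺ [He]2s².
Tabulated IE_3 (kJ/mol): O 5300, B 3660, C 4620.
Hence IE_3: B < C < O.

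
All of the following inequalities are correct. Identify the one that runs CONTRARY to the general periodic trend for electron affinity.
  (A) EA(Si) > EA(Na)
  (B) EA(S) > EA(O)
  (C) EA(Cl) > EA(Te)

(B)

The general trend: electron affinity increases across a period and decreases down a group.
(A) Si (period 3, group 14) vs Na (period 3, group 1): the stated order agrees with the simple trend.
(B) S (period 3, group 16) vs O (period 2, group 16): the stated order contradicts the simple trend.
(C) Cl (period 3, group 17) vs Te (period 5, group 16): the stated order agrees with the simple trend.
The exception is (B): the compact 2p subshell of O repels the added electron more than S's larger 3p does.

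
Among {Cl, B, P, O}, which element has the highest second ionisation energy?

Consider each +1 ion: Cl⁺ still has 6 valence electrons; B⁺ still has 2 valence electrons; P⁺ still has 4 valence electrons; O⁺ still has 5 valence electrons.
All are still removing valence electrons, so compare the +1 ions as you would atoms: IE_2 generally rises across a period (higher Z_eff) and falls down a group (larger shell), subject to the usual subshell exceptions.
Valence configurations: Cl⁺ [Ne]3s²3p⁴, B⁺ [He]2s², P⁺ [Ne]3s²3p², O⁺ [He]2s²2p³.
Tabulated IE_2 (kJ/mol): Cl 2298, B 2427, P 1907, O 3388.
Overall IE_2 order: P < Cl < B < O.

O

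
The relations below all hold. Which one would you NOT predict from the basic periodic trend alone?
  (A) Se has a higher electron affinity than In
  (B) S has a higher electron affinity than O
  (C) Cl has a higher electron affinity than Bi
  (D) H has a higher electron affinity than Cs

The general trend: electron affinity increases across a period and decreases down a group.
(A) Se (period 4, group 16) vs In (period 5, group 13): the stated order agrees with the simple trend.
(B) S (period 3, group 16) vs O (period 2, group 16): the stated order contradicts the simple trend.
(C) Cl (period 3, group 17) vs Bi (period 6, group 15): the stated order agrees with the simple trend.
(D) H (period 1, group 1) vs Cs (period 6, group 1): the stated order agrees with the simple trend.
The exception is (B): the compact 2p subshell of O repels the added electron more than S's larger 3p does.

(B)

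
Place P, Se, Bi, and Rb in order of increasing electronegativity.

Rb, Bi, P, Se

P is in period 3, group 15; Se is in period 4, group 16; Rb is in period 5, group 1; Bi is in period 6, group 15.
Smaller atoms with higher effective nuclear charge are more electronegative.
These span different periods and groups, so the two trends combine.
Bi > Rb: period and group pull opposite ways; the across-period shift dominates (2.02 vs 0.82).
P > Bi: P sits above Bi in group 15, so the down-group effect alone puts P higher.
Se > P: period and group pull opposite ways; the across-period shift dominates (2.55 vs 2.19).
For reference (Pauling): P 2.19, Se 2.55, Rb 0.82, Bi 2.02.
So from lowest to highest: Rb < Bi < P < Se.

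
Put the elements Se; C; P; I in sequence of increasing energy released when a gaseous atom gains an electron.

Adding an electron releases more energy for atoms nearer the top right (short of the noble gases).
These sit on a diagonal, where the across-period and down-group effects partly cancel.
C > P: period and group pull opposite ways; the down-group shift dominates (122 vs 72 kJ/mol).
Se > C: period and group pull opposite ways; the across-period shift dominates (195 vs 122 kJ/mol).
I > Se: period and group pull opposite ways; the across-period shift dominates (295 vs 195 kJ/mol).
Approximate values (kJ/mol): C 122, P 72, Se 195, I 295.
So from lowest to highest: P < C < Se < I.

P < C < Se < I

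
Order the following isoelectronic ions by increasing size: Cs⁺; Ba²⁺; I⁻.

Ba²⁺ < Cs⁺ < I⁻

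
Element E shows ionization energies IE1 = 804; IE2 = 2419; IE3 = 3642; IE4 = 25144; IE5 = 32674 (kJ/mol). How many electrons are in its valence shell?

Look for the largest jump between consecutive ionization energies: IE4/IE3 ≈ 6.9, far larger than any earlier ratio.
That jump marks the point where a core electron is being removed. So the atom has 3 valence electrons.

3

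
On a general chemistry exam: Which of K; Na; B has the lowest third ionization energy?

IE_3 is the cost of taking one more electron from the +2 cation: K²⁺ is already 1 electron into the core; Na²⁺ is already 1 electron into the core; B²⁺ still has 1 valence electron.
Breaking into a closed-shell core is much more expensive than removing a leftover valence electron — K and Na have the largest IE_3 here.
Tabulated IE_3 (kJ/mol): K 4420, Na 6910, B 3660.
So the third ionization energies run B < K < Na.

B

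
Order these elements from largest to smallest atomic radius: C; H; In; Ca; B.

Ca > In > B > C > H

H is in period 1, group 1; B is in period 2, group 13; C is in period 2, group 14; Ca is in period 4, group 2; In is in period 5, group 13.
Moving right in a period, electrons are added to the same shell under a stronger nuclear pull, so atoms get smaller; moving down, a new shell is opened and atoms get larger.
These span different periods and groups, so the two trends combine.
C > H: the two effects oppose for this pair; the down-group effect wins (75 vs 32 pm).
B > C: both are in period 2; the period trend gives B the larger value.
In > B: In sits below B in group 13, so the down-group effect alone puts In larger.
Ca > In: period and group pull opposite ways; the across-period shift dominates (171 vs 142 pm).
Approximate values (pm): H 32, B 85, C 75, Ca 171, In 142.
So from largest to smallest: Ca > In > B > C > H.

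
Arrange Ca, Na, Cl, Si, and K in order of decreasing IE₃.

Na > Ca > K > Cl > Si

After 2 electrons have been removed, what remains? Ca²⁺ is the bare [Ar] core; Na²⁺ is already 1 electron into the core; Cl²⁺ still has 5 valence electrons; Si²⁺ still has 2 valence electrons; K²⁺ is already 1 electron into the core.
Pulling an electron out of a noble-gas core costs far more than removing a remaining valence electron, so K, Ca and Na sit at the high end of IE_3.
Valence configurations: Cl²⁺ [Ne]3s²3p³, Si²⁺ [Ne]3s².
The numbers (kJ/mol): Ca 4912, Na 6910, Cl 3822, Si 3232, K 4420.
Hence IE_3: Si < Cl < K < Ca < Na.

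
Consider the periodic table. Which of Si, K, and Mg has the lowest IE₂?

After 1 electron has been removed, what remains? Si⁺ still has 3 valence electrons; K⁺ is the bare [Ar] core; Mg⁺ still has 1 valence electron.
Core electrons are held far more tightly than valence electrons, so K tops the IE_2 order.
Valence configurations: Si⁺ [Ne]3s²3p¹, Mg⁺ [Ne]3s¹.
Tabulated IE_2 (kJ/mol): Si 1577, K 3052, Mg 1451.
So the second ionization energies run Mg < Si < K.

Mg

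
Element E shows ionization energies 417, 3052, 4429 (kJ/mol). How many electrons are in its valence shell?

Look for the largest jump between consecutive ionization energies: IE2/IE1 ≈ 7.3, far larger than any earlier ratio.
That jump marks the point where a core electron is being removed. So the atom has 1 valence electron.

1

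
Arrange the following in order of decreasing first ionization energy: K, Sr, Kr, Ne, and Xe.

IE₁ increases left→right with effective nuclear charge and decreases top→bottom as the valence shell moves farther out.
Here both period and group differ, so the two effects have to be weighed against each other.
Sr > K: period and group pull opposite ways; the across-period shift dominates (550 vs 419 kJ/mol).
Xe > Sr: both are in period 5; the period trend gives Xe the larger value.
Kr > Xe: Kr sits above Xe in group 18, so the down-group effect alone puts Kr higher.
Ne > Kr: they share group 18; the group trend gives Ne the larger value.
For reference (kJ/mol): Ne 2081, K 419, Kr 1351, Sr 550, Xe 1170.
So from highest to lowest: Ne > Kr > Xe > Sr > K.

Ne > Kr > Xe > Sr > K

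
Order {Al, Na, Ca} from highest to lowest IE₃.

Na > Ca > Al

IE_3 is the cost of taking one more electron from the +2 cation: Al²⁺ still has 1 valence electron; Na²⁺ is already 1 electron into the core; Ca²⁺ is the bare [Ar] core.
Pulling an electron out of a noble-gas core costs far more than removing a remaining valence electron, so Ca and Na sit at the high end of IE_3.
Approximate IE_3 values (kJ/mol): Al 2745, Na 6910, Ca 4912.
So the third ionization energies run Al < Ca < Na.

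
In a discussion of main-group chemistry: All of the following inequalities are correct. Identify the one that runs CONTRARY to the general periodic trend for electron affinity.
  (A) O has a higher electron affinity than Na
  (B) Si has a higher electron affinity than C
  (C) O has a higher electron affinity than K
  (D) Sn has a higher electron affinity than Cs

(B)

The general trend: electron affinity increases across a period and decreases down a group.
(A) O (period 2, group 16) vs Na (period 3, group 1): the stated order agrees with the simple trend.
(B) Si (period 3, group 14) vs C (period 2, group 14): the stated order contradicts the simple trend.
(C) O (period 2, group 16) vs K (period 4, group 1): the stated order agrees with the simple trend.
(D) Sn (period 5, group 14) vs Cs (period 6, group 1): the stated order agrees with the simple trend.
The exception is (B): Si's larger, more diffuse 3p orbitals accept an added electron slightly more readily than C's compact 2p.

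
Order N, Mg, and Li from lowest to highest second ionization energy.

Mg, N, Li

IE_2 is the cost of taking one more electron from the +1 cation: N⁺ still has 4 valence electrons; Mg⁺ still has 1 valence electron; Li⁺ is the bare [He] core.
Breaking into a closed-shell core is much more expensive than removing a leftover valence electron — Li has the largest IE_2 here.
Valence configurations: N⁺ [He]2s²2p², Mg⁺ [Ne]3s¹.
Approximate IE_2 values (kJ/mol): N 2856, Mg 1451, Li 7298.
Hence IE_2: Mg < N < Li.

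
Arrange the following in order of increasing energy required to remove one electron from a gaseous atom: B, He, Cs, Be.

Cs < B < Be < He

IE₁ increases left→right with effective nuclear charge and decreases top→bottom as the valence shell moves farther out.
Neither a single period nor a single group — weigh both effects.
B > Cs: both effects reinforce here, so B is clearly the higher of the two.
Be > B: this pair runs against the simple trend — see the exception note.
He > Be: both effects reinforce here, so He is clearly the higher of the two.
Note the exception: Be has a higher first ionization energy than B, contrary to the simple trend — removing B's lone 2p electron is easier than breaking Be's filled 2s².
Tabulated first ionization energy (kJ/mol): He 2372, Be 900, B 801, Cs 376.
So from lowest to highest: Cs < B < Be < He.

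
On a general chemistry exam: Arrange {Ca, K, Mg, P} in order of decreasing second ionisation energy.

The second ionization energy removes an electron from the +1 ion. For each element: Ca⁺ still has 1 valence electron; K⁺ is the bare [Ar] core; Mg⁺ still has 1 valence electron; P⁺ still has 4 valence electrons.
Pulling an electron out of a noble-gas core costs far more than removing a remaining valence electron, so K sits at the high end of IE_2.
Valence configurations: Ca⁺ [Ar]4s¹, Mg⁺ [Ne]3s¹, P⁺ [Ne]3s²3p².
Approximate IE_2 values (kJ/mol): Ca 1145, K 3052, Mg 1451, P 1907.
Putting it together, IE_2: Ca < Mg < P < K.

K > P > Mg > Ca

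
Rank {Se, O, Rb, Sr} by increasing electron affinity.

O is in period 2, group 16; Se is in period 4, group 16; Rb is in period 5, group 1; Sr is in period 5, group 2.
Atoms with high Z_eff and room in the valence shell (especially the halogens) have the most exothermic electron affinities.
Neither a single period nor a single group — weigh both effects.
Rb > Sr: this pair runs against the simple trend — see the exception note.
O > Rb: both effects reinforce here, so O is clearly the higher of the two.
Se > O: this pair runs against the simple trend — see the exception note.
Note the exception: Rb has a higher electron affinity than Sr, contrary to the simple trend — adding an electron to Sr (ns²) has to open a new, higher-energy np subshell, which is unfavourable.
Note the exception: Se has a higher electron affinity than O, contrary to the simple trend — O's compact 2p subshell gives strong electron–electron repulsion on the added electron.
Tabulated electron affinity (kJ/mol): O 141, Se 195, Rb 47, Sr 5.
So from lowest to highest: Sr < Rb < O < Se.

Sr, Rb, O, Se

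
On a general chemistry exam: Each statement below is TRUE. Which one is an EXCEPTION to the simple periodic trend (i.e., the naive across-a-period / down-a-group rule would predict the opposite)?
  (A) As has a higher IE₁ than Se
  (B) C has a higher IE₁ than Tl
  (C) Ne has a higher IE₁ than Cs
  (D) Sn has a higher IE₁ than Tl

The general trend: IE₁ increases across a period and decreases down a group.
(A) As (period 4, group 15) vs Se (period 4, group 16): the stated order contradicts the simple trend.
(B) C (period 2, group 14) vs Tl (period 6, group 13): the stated order agrees with the simple trend.
(C) Ne (period 2, group 18) vs Cs (period 6, group 1): the stated order agrees with the simple trend.
(D) Sn (period 5, group 14) vs Tl (period 6, group 13): the stated order agrees with the simple trend.
The exception is (A): Se (4p⁴) ionizes more easily than half-filled As (4p³).

(A)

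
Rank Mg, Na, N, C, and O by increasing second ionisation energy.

IE_2 is the cost of taking one more electron from the +1 cation: Mg⁺ still has 1 valence electron; Na⁺ is the bare [Ne] core; N⁺ still has 4 valence electrons; C⁺ still has 3 valence electrons; O⁺ still has 5 valence electrons.
Breaking into a closed-shell core is much more expensive than removing a leftover valence electron — Na has the largest IE_2 here.
Valence configurations: Mg⁺ [Ne]3s¹, N⁺ [He]2s²2p², C⁺ [He]2s²2p¹, O⁺ [He]2s²2p³.
Tabulated IE_2 (kJ/mol): Mg 1451, Na 4562, N 2856, C 2353, O 3388.
So the second ionization energies run Mg < C < N < O < Na.

Mg < C < N < O < Na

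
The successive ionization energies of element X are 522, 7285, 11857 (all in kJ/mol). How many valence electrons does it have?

1

Look for the largest jump between consecutive ionization energies: IE2/IE1 ≈ 14.0, far larger than any earlier ratio.
That jump marks the point where a core electron is being removed. So the atom has 1 valence electron.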